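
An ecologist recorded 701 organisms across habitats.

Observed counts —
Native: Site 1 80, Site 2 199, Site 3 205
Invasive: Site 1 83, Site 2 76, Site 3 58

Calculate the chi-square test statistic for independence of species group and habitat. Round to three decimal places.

Row totals: 484, 217. Column totals: 163, 275, 263. Grand total N = 701.
Expected counts (row total × column total / N):
  Native, Site 1: 484×163/701 = 112.54208
  Native, Site 2: 484×275/701 = 189.87161
  Native, Site 3: 484×263/701 = 181.58631
  Invasive, Site 1: 217×163/701 = 50.45792
  Invasive, Site 2: 217×275/701 = 85.12839
  Invasive, Site 3: 217×263/701 = 81.41369
Contributions (O − E)²/E:
  (80 − 112.54208)²/112.54208 = 9.4097
  (199 − 189.87161)²/189.87161 = 0.4389
  (205 − 181.58631)²/181.58631 = 3.0190
  (83 − 50.45792)²/50.45792 = 20.9875
  (76 − 85.12839)²/85.12839 = 0.9788
  (58 − 81.41369)²/81.41369 = 6.7335
χ² = 9.4097 + 0.4389 + 3.0190 + 20.9875 + 0.9788 + 6.7335 = 41.567

41.567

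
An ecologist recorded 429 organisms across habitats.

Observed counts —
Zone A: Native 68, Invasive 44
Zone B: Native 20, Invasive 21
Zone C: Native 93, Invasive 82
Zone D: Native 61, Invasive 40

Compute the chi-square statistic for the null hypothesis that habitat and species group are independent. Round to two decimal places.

3.23

Row totals: 112, 41, 175, 101. Column totals: 242, 187. Grand total N = 429.
Expected counts (row total × column total / N):
  Zone A, Native: 112×242/429 = 63.179
  Zone A, Invasive: 112×187/429 = 48.821
  Zone B, Native: 41×242/429 = 23.128
  Zone B, Invasive: 41×187/429 = 17.872
  Zone C, Native: 175×242/429 = 98.718
  Zone C, Invasive: 175×187/429 = 76.282
  Zone D, Native: 101×242/429 = 56.974
  Zone D, Invasive: 101×187/429 = 44.026
Contributions (O − E)²/E:
  (68 − 63.179)²/63.179 = 0.3679
  (44 − 48.821)²/48.821 = 0.4761
  (20 − 23.128)²/23.128 = 0.4231
  (21 − 17.872)²/17.872 = 0.5475
  (93 − 98.718)²/98.718 = 0.3312
  (82 − 76.282)²/76.282 = 0.4286
  (61 − 56.974)²/56.974 = 0.2845
  (40 − 44.026)²/44.026 = 0.3682
χ² = 0.3679 + 0.4761 + 0.4231 + 0.5475 + 0.3312 + 0.4286 + 0.2845 + 0.3682 = 3.23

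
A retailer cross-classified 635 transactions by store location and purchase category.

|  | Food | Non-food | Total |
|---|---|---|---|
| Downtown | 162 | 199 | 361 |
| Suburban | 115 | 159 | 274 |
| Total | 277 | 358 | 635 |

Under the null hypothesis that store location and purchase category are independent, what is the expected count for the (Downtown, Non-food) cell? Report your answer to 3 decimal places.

203.524

Row total (Downtown) = 361; column total (Non-food) = 358; grand total N = 635.
Expected count = (row total × column total) / N = 361 × 358 / 635 = 203.524.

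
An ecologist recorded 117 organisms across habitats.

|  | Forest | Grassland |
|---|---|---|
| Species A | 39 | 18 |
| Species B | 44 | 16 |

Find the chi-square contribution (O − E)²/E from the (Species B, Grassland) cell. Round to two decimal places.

Row total (Species B) = 60; column total (Grassland) = 34; N = 117.
Expected count E = 60 × 34 / 117 = 17.436.
Contribution = (O − E)²/E = (16 − 17.436)² / 17.436 = 0.12.

0.12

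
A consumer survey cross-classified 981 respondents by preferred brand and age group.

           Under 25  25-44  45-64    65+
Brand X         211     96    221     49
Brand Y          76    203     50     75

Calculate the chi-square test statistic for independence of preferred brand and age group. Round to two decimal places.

190.56

Row totals: 577, 404. Column totals: 287, 299, 271, 124. Grand total N = 981.
Expected counts (row total × column total / N):
  Brand X, Under 25: 577×287/981 = 168.8063
  Brand X, 25-44: 577×299/981 = 175.8644
  Brand X, 45-64: 577×271/981 = 159.3955
  Brand X, 65+: 577×124/981 = 72.9337
  Brand Y, Under 25: 404×287/981 = 118.1937
  Brand Y, 25-44: 404×299/981 = 123.1356
  Brand Y, 45-64: 404×271/981 = 111.6045
  Brand Y, 65+: 404×124/981 = 51.0663
Contributions (O − E)²/E:
  (211 − 168.8063)²/168.8063 = 10.5465
  (96 − 175.8644)²/175.8644 = 36.2684
  (221 − 159.3955)²/159.3955 = 23.8094
  (49 − 72.9337)²/72.9337 = 7.8540
  (76 − 118.1937)²/118.1937 = 15.0626
  (203 − 123.1356)²/123.1356 = 51.7992
  (50 − 111.6045)²/111.6045 = 34.0050
  (75 − 51.0663)²/51.0663 = 11.2172
χ² = 10.5465 + 36.2684 + 23.8094 + 7.8540 + 15.0626 + 51.7992 + 34.0050 + 11.2172 = 190.56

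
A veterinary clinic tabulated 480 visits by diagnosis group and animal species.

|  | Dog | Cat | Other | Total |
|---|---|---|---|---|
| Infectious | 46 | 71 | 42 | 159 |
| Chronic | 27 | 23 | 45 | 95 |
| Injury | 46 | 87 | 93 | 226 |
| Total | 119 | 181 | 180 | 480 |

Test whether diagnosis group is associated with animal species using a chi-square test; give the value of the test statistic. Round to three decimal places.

18.540

Grand total N = 480.
Expected counts (row total × column total / N):
  Infectious, Dog: 159×119/480 = 39.4188
  Infectious, Cat: 159×181/480 = 59.9562
  Infectious, Other: 159×180/480 = 59.6250
  Chronic, Dog: 95×119/480 = 23.5521
  Chronic, Cat: 95×181/480 = 35.8229
  Chronic, Other: 95×180/480 = 35.6250
  Injury, Dog: 226×119/480 = 56.0292
  Injury, Cat: 226×181/480 = 85.2208
  Injury, Other: 226×180/480 = 84.7500
Contributions (O − E)²/E:
  (46 − 39.4188)²/39.4188 = 1.0988
  (71 − 59.9562)²/59.9562 = 2.0342
  (42 − 59.6250)²/59.6250 = 5.2099
  (27 − 23.5521)²/23.5521 = 0.5048
  (23 − 35.8229)²/35.8229 = 4.5900
  (45 − 35.6250)²/35.6250 = 2.4671
  (46 − 56.0292)²/56.0292 = 1.7952
  (87 − 85.2208)²/85.2208 = 0.0371
  (93 − 84.7500)²/84.7500 = 0.8031
χ² = 1.0988 + 2.0342 + 5.2099 + 0.5048 + 4.5900 + 2.4671 + 1.7952 + 0.0371 + 0.8031 = 18.540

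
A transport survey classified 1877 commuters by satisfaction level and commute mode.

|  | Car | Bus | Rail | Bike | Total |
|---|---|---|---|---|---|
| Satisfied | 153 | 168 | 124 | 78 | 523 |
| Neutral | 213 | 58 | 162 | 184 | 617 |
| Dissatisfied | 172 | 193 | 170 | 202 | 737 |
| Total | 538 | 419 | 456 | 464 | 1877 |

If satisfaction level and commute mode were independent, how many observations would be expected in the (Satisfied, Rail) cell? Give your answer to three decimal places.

127.058

Row total (Satisfied) = 523; column total (Rail) = 456; grand total N = 1877.
Expected count = (row total × column total) / N = 523 × 456 / 1877 = 127.058.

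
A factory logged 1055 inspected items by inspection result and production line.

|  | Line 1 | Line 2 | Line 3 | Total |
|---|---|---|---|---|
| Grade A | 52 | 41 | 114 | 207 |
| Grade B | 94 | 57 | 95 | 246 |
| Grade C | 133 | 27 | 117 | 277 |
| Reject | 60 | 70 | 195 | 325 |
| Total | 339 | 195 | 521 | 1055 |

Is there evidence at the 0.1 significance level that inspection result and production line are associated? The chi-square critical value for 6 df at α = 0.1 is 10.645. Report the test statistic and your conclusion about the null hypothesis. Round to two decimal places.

Grand total N = 1055.
Expected counts (row total × column total / N):
  Grade A, Line 1: 207×339/1055 = 66.515
  Grade A, Line 2: 207×195/1055 = 38.261
  Grade A, Line 3: 207×521/1055 = 102.225
  Grade B, Line 1: 246×339/1055 = 79.046
  Grade B, Line 2: 246×195/1055 = 45.469
  Grade B, Line 3: 246×521/1055 = 121.484
  Grade C, Line 1: 277×339/1055 = 89.008
  Grade C, Line 2: 277×195/1055 = 51.199
  Grade C, Line 3: 277×521/1055 = 136.793
  Reject, Line 1: 325×339/1055 = 104.431
  Reject, Line 2: 325×195/1055 = 60.071
  Reject, Line 3: 325×521/1055 = 160.498
Contributions (O − E)²/E:
  (52 − 66.515)²/66.515 = 3.1675
  (41 − 38.261)²/38.261 = 0.1961
  (114 − 102.225)²/102.225 = 1.3563
  (94 − 79.046)²/79.046 = 2.8290
  (57 − 45.469)²/45.469 = 2.9243
  (95 − 121.484)²/121.484 = 5.7736
  (133 − 89.008)²/89.008 = 21.7429
  (27 − 51.199)²/51.199 = 11.4376
  (117 − 136.793)²/136.793 = 2.8639
  (60 − 104.431)²/104.431 = 18.9035
  (70 − 60.071)²/60.071 = 1.6411
  (195 − 160.498)²/160.498 = 7.4168
χ² = 3.1675 + 0.1961 + 1.3563 + 2.8290 + 2.9243 + 5.7736 + 21.7429 + 11.4376 + 2.8639 + 18.9035 + 1.6411 + 7.4168 = 80.25
df = (4−1)(3−1) = 6. Since 80.25 > 10.645, reject the null hypothesis of independence at α = 0.1.

80.25; reject H₀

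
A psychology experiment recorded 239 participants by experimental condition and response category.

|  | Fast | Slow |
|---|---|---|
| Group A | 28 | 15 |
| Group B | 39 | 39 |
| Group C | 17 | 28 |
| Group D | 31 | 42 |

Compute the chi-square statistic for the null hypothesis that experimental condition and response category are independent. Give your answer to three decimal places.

Row totals: 43, 78, 45, 73. Column totals: 115, 124. Grand total N = 239.
Expected counts (row total × column total / N):
  Group A, Fast: 43×115/239 = 20.6904
  Group A, Slow: 43×124/239 = 22.3096
  Group B, Fast: 78×115/239 = 37.5314
  Group B, Slow: 78×124/239 = 40.4686
  Group C, Fast: 45×115/239 = 21.6527
  Group C, Slow: 45×124/239 = 23.3473
  Group D, Fast: 73×115/239 = 35.1255
  Group D, Slow: 73×124/239 = 37.8745
Contributions (O − E)²/E:
  (28 − 20.6904)²/20.6904 = 2.5824
  (15 − 22.3096)²/22.3096 = 2.3949
  (39 − 37.5314)²/37.5314 = 0.0575
  (39 − 40.4686)²/40.4686 = 0.0533
  (17 − 21.6527)²/21.6527 = 0.9998
  (28 − 23.3473)²/23.3473 = 0.9272
  (31 − 35.1255)²/35.1255 = 0.4845
  (42 − 37.8745)²/37.8745 = 0.4494
χ² = 2.5824 + 2.3949 + 0.0575 + 0.0533 + 0.9998 + 0.9272 + 0.4845 + 0.4494 = 7.949

7.949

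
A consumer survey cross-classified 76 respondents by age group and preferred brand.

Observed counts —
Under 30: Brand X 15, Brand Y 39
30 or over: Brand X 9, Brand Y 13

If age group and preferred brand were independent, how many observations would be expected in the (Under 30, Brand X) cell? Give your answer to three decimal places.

Row total (Under 30) = 54; column total (Brand X) = 24; grand total N = 76.
Expected count = (row total × column total) / N = 54 × 24 / 76 = 17.053.

17.053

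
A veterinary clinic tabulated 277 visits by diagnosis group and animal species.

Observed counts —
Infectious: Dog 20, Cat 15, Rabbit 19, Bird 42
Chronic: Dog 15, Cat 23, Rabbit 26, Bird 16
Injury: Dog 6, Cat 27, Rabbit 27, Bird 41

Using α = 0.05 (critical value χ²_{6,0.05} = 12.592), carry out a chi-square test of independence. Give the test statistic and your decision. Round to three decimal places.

Row totals: 96, 80, 101. Column totals: 41, 65, 72, 99. Grand total N = 277.
Expected counts (row total × column total / N):
  Infectious, Dog: 96×41/277 = 14.2094
  Infectious, Cat: 96×65/277 = 22.5271
  Infectious, Rabbit: 96×72/277 = 24.9531
  Infectious, Bird: 96×99/277 = 34.3105
  Chronic, Dog: 80×41/277 = 11.8412
  Chronic, Cat: 80×65/277 = 18.7726
  Chronic, Rabbit: 80×72/277 = 20.7942
  Chronic, Bird: 80×99/277 = 28.5921
  Injury, Dog: 101×41/277 = 14.9495
  Injury, Cat: 101×65/277 = 23.7004
  Injury, Rabbit: 101×72/277 = 26.2527
  Injury, Bird: 101×99/277 = 36.0975
Contributions (O − E)²/E:
  (20 − 14.2094)²/14.2094 = 2.3598
  (15 − 22.5271)²/22.5271 = 2.5151
  (19 − 24.9531)²/24.9531 = 1.4202
  (42 − 34.3105)²/34.3105 = 1.7233
  (15 − 11.8412)²/11.8412 = 0.8427
  (23 − 18.7726)²/18.7726 = 0.9520
  (26 − 20.7942)²/20.7942 = 1.3033
  (16 − 28.5921)²/28.5921 = 5.5456
  (6 − 14.9495)²/14.9495 = 5.3576
  (27 − 23.7004)²/23.7004 = 0.4594
  (27 − 26.2527)²/26.2527 = 0.0213
  (41 − 36.0975)²/36.0975 = 0.6658
χ² = 2.3598 + 2.5151 + 1.4202 + 1.7233 + 0.8427 + 0.9520 + 1.3033 + 5.5456 + 5.3576 + 0.4594 + 0.0213 + 0.6658 = 23.166
df = (3−1)(4−1) = 6. Since 23.166 > 12.592, reject the null hypothesis of independence at α = 0.05.

23.166; reject H₀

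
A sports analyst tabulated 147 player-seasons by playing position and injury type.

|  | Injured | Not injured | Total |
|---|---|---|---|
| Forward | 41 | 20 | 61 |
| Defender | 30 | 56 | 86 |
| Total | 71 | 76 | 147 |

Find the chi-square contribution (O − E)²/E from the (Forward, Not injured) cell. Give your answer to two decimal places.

Row total (Forward) = 61; column total (Not injured) = 76; N = 147.
Expected count E = 61 × 76 / 147 = 31.537.
Contribution = (O − E)²/E = (20 − 31.537)² / 31.537 = 4.22.

4.22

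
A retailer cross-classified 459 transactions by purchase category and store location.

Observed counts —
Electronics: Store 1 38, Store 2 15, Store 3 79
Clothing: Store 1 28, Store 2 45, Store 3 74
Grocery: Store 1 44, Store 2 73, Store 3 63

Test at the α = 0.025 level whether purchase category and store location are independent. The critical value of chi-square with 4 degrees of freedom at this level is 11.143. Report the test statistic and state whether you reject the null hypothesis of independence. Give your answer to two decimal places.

Row totals: 132, 147, 180. Column totals: 110, 133, 216. Grand total N = 459.
Expected counts (row total × column total / N):
  Electronics, Store 1: 132×110/459 = 31.634
  Electronics, Store 2: 132×133/459 = 38.248
  Electronics, Store 3: 132×216/459 = 62.118
  Clothing, Store 1: 147×110/459 = 35.229
  Clothing, Store 2: 147×133/459 = 42.595
  Clothing, Store 3: 147×216/459 = 69.176
  Grocery, Store 1: 180×110/459 = 43.137
  Grocery, Store 2: 180×133/459 = 52.157
  Grocery, Store 3: 180×216/459 = 84.706
Contributions (O − E)²/E:
  (38 − 31.634)²/31.634 = 1.2811
  (15 − 38.248)²/38.248 = 14.1307
  (79 − 62.118)²/62.118 = 4.5881
  (28 − 35.229)²/35.229 = 1.4834
  (45 − 42.595)²/42.595 = 0.1358
  (74 − 69.176)²/69.176 = 0.3364
  (44 − 43.137)²/43.137 = 0.0173
  (73 − 52.157)²/52.157 = 8.3293
  (63 − 84.706)²/84.706 = 5.5622
χ² = 1.2811 + 14.1307 + 4.5881 + 1.4834 + 0.1358 + 0.3364 + 0.0173 + 8.3293 + 5.5622 = 35.86
df = (3−1)(3−1) = 4. Since 35.86 > 11.143, reject the null hypothesis of independence at α = 0.025.

35.86; reject H₀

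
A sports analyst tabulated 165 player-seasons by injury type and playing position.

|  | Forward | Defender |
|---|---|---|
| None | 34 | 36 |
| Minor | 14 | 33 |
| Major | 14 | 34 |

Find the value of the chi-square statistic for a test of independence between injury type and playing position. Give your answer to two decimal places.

Row totals: 70, 47, 48. Column totals: 62, 103. Grand total N = 165.
Expected counts (row total × column total / N):
  None, Forward: 70×62/165 = 26.303
  None, Defender: 70×103/165 = 43.697
  Minor, Forward: 47×62/165 = 17.661
  Minor, Defender: 47×103/165 = 29.339
  Major, Forward: 48×62/165 = 18.036
  Major, Defender: 48×103/165 = 29.964
Contributions (O − E)²/E:
  (34 − 26.303)²/26.303 = 2.2524
  (36 − 43.697)²/43.697 = 1.3558
  (14 − 17.661)²/17.661 = 0.7589
  (33 − 29.339)²/29.339 = 0.4568
  (14 − 18.036)²/18.036 = 0.9032
  (34 − 29.964)²/29.964 = 0.5436
χ² = 2.2524 + 1.3558 + 0.7589 + 0.4568 + 0.9032 + 0.5436 = 6.27

6.27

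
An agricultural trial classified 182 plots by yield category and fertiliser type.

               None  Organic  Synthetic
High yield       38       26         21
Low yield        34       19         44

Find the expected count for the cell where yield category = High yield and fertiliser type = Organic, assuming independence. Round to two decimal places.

21.02

Row total (High yield) = 85; column total (Organic) = 45; grand total N = 182.
Expected count = (row total × column total) / N = 85 × 45 / 182 = 21.02.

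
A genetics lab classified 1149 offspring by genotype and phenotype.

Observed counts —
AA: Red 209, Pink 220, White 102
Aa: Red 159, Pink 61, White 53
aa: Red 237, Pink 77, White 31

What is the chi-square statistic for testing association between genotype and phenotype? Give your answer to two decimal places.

85.55

Row totals: 531, 273, 345. Column totals: 605, 358, 186. Grand total N = 1149.
Expected counts (row total × column total / N):
  AA, Red: 531×605/1149 = 279.595
  AA, Pink: 531×358/1149 = 165.446
  AA, White: 531×186/1149 = 85.958
  Aa, Red: 273×605/1149 = 143.747
  Aa, Pink: 273×358/1149 = 85.060
  Aa, White: 273×186/1149 = 44.193
  aa, Red: 345×605/1149 = 181.658
  aa, Pink: 345×358/1149 = 107.493
  aa, White: 345×186/1149 = 55.849
Contributions (O − E)²/E:
  (209 − 279.595)²/279.595 = 17.8245
  (220 − 165.446)²/165.446 = 17.9886
  (102 − 85.958)²/85.958 = 2.9939
  (159 − 143.747)²/143.747 = 1.6185
  (61 − 85.060)²/85.060 = 6.8056
  (53 − 44.193)²/44.193 = 1.7551
  (237 − 181.658)²/181.658 = 16.8599
  (77 − 107.493)²/107.493 = 8.6501
  (31 − 55.849)²/55.849 = 11.0561
χ² = 17.8245 + 17.9886 + 2.9939 + 1.6185 + 6.8056 + 1.7551 + 16.8599 + 8.6501 + 11.0561 = 85.55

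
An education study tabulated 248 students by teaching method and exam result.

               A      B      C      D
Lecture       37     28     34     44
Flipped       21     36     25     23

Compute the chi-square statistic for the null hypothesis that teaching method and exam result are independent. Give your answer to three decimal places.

Row totals: 143, 105. Column totals: 58, 64, 59, 67. Grand total N = 248.
Expected counts (row total × column total / N):
  Lecture, A: 143×58/248 = 33.4435
  Lecture, B: 143×64/248 = 36.9032
  Lecture, C: 143×59/248 = 34.0202
  Lecture, D: 143×67/248 = 38.6331
  Flipped, A: 105×58/248 = 24.5565
  Flipped, B: 105×64/248 = 27.0968
  Flipped, C: 105×59/248 = 24.9798
  Flipped, D: 105×67/248 = 28.3669
Contributions (O − E)²/E:
  (37 − 33.4435)²/33.4435 = 0.3782
  (28 − 36.9032)²/36.9032 = 2.1480
  (34 − 34.0202)²/34.0202 = 0.0000
  (44 − 38.6331)²/38.6331 = 0.7456
  (21 − 24.5565)²/24.5565 = 0.5151
  (36 − 27.0968)²/27.0968 = 2.9253
  (25 − 24.9798)²/24.9798 = 0.0000
  (23 − 28.3669)²/28.3669 = 1.0154
χ² = 0.3782 + 2.1480 + 0.0000 + 0.7456 + 0.5151 + 2.9253 + 0.0000 + 1.0154 = 7.728

7.728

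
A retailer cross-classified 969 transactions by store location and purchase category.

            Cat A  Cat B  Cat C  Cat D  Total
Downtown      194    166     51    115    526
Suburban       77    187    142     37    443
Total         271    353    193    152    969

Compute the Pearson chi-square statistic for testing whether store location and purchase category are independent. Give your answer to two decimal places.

Grand total N = 969.
Expected counts (row total × column total / N):
  Downtown, Cat A: 526×271/969 = 147.106
  Downtown, Cat B: 526×353/969 = 191.618
  Downtown, Cat C: 526×193/969 = 104.766
  Downtown, Cat D: 526×152/969 = 82.510
  Suburban, Cat A: 443×271/969 = 123.894
  Suburban, Cat B: 443×353/969 = 161.382
  Suburban, Cat C: 443×193/969 = 88.234
  Suburban, Cat D: 443×152/969 = 69.490
Contributions (O − E)²/E:
  (194 − 147.106)²/147.106 = 14.9487
  (166 − 191.618)²/191.618 = 3.4249
  (51 − 104.766)²/104.766 = 27.5928
  (115 − 82.510)²/82.510 = 12.7936
  (77 − 123.894)²/123.894 = 17.7494
  (187 − 161.382)²/161.382 = 4.0666
  (142 − 88.234)²/88.234 = 32.7627
  (37 − 69.490)²/69.490 = 15.1907
χ² = 14.9487 + 3.4249 + 27.5928 + 12.7936 + 17.7494 + 4.0666 + 32.7627 + 15.1907 = 128.53

128.53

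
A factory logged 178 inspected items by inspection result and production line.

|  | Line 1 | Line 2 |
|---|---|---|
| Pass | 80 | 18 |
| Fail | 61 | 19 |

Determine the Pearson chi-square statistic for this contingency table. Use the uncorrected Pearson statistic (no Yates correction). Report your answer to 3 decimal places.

Row totals: 98, 80. Column totals: 141, 37. Grand total N = 178.
Expected counts (row total × column total / N):
  Pass, Line 1: 98×141/178 = 77.6292
  Pass, Line 2: 98×37/178 = 20.3708
  Fail, Line 1: 80×141/178 = 63.3708
  Fail, Line 2: 80×37/178 = 16.6292
Contributions (O − E)²/E:
  (80 − 77.6292)²/77.6292 = 0.0724
  (18 − 20.3708)²/20.3708 = 0.2759
  (61 − 63.3708)²/63.3708 = 0.0887
  (19 − 16.6292)²/16.6292 = 0.3380
χ² = 0.0724 + 0.2759 + 0.0887 + 0.3380 = 0.775

0.775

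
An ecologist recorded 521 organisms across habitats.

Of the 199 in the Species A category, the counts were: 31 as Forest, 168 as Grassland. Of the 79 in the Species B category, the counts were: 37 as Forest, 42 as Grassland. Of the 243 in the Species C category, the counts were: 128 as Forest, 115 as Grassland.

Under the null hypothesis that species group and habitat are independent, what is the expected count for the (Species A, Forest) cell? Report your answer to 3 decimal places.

74.864

Row total (Species A) = 199; column total (Forest) = 196; grand total N = 521.
Expected count = (row total × column total) / N = 199 × 196 / 521 = 74.864.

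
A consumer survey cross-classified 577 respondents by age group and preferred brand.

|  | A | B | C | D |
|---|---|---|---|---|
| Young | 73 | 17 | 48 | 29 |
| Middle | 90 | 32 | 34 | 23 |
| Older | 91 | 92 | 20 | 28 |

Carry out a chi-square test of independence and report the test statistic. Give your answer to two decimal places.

Row totals: 167, 179, 231. Column totals: 254, 141, 102, 80. Grand total N = 577.
Expected counts (row total × column total / N):
  Young, A: 167×254/577 = 73.515
  Young, B: 167×141/577 = 40.809
  Young, C: 167×102/577 = 29.522
  Young, D: 167×80/577 = 23.154
  Middle, A: 179×254/577 = 78.797
  Middle, B: 179×141/577 = 43.742
  Middle, C: 179×102/577 = 31.643
  Middle, D: 179×80/577 = 24.818
  Older, A: 231×254/577 = 101.688
  Older, B: 231×141/577 = 56.449
  Older, C: 231×102/577 = 40.835
  Older, D: 231×80/577 = 32.028
Contributions (O − E)²/E:
  (73 − 73.515)²/73.515 = 0.0036
  (17 − 40.809)²/40.809 = 13.8908
  (48 − 29.522)²/29.522 = 11.5655
  (29 − 23.154)²/23.154 = 1.4760
  (90 − 78.797)²/78.797 = 1.5928
  (32 − 43.742)²/43.742 = 3.1520
  (34 − 31.643)²/31.643 = 0.1756
  (23 − 24.818)²/24.818 = 0.1332
  (91 − 101.688)²/101.688 = 1.1234
  (92 − 56.449)²/56.449 = 22.3897
  (20 − 40.835)²/40.835 = 10.6305
  (28 − 32.028)²/32.028 = 0.5066
χ² = 0.0036 + 13.8908 + 11.5655 + 1.4760 + 1.5928 + 3.1520 + 0.1756 + 0.1332 + 1.1234 + 22.3897 + 10.6305 + 0.5066 = 66.64

66.64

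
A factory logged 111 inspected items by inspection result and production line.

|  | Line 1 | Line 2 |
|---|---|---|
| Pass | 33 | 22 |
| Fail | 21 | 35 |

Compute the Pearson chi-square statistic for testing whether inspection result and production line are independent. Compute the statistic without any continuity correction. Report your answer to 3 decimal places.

5.623

Row totals: 55, 56. Column totals: 54, 57. Grand total N = 111.
Expected counts (row total × column total / N):
  Pass, Line 1: 55×54/111 = 26.7568
  Pass, Line 2: 55×57/111 = 28.2432
  Fail, Line 1: 56×54/111 = 27.2432
  Fail, Line 2: 56×57/111 = 28.7568
Contributions (O − E)²/E:
  (33 − 26.7568)²/26.7568 = 1.4567
  (22 − 28.2432)²/28.2432 = 1.3801
  (21 − 27.2432)²/27.2432 = 1.4307
  (35 − 28.7568)²/28.7568 = 1.3554
χ² = 1.4567 + 1.3801 + 1.4307 + 1.3554 = 5.623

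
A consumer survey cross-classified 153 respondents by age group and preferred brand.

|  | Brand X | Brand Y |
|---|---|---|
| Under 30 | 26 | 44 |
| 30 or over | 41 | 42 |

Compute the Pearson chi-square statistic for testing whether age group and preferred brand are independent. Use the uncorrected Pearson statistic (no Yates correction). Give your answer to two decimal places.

Row totals: 70, 83. Column totals: 67, 86. Grand total N = 153.
Expected counts (row total × column total / N):
  Under 30, Brand X: 70×67/153 = 30.654
  Under 30, Brand Y: 70×86/153 = 39.346
  30 or over, Brand X: 83×67/153 = 36.346
  30 or over, Brand Y: 83×86/153 = 46.654
Contributions (O − E)²/E:
  (26 − 30.654)²/30.654 = 0.7066
  (44 − 39.346)²/39.346 = 0.5505
  (41 − 36.346)²/36.346 = 0.5959
  (42 − 46.654)²/46.654 = 0.4643
χ² = 0.7066 + 0.5505 + 0.5959 + 0.4643 = 2.32

2.32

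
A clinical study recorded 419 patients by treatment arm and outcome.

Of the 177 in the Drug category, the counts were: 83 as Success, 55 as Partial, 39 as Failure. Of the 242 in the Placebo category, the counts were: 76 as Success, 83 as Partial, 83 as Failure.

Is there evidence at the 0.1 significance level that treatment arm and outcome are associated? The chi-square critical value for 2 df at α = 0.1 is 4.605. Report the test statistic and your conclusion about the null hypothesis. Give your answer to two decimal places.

12.07; reject H₀

Row totals: 177, 242. Column totals: 159, 138, 122. Grand total N = 419.
Expected counts (row total × column total / N):
  Drug, Success: 177×159/419 = 67.167
  Drug, Partial: 177×138/419 = 58.296
  Drug, Failure: 177×122/419 = 51.537
  Placebo, Success: 242×159/419 = 91.833
  Placebo, Partial: 242×138/419 = 79.704
  Placebo, Failure: 242×122/419 = 70.463
Contributions (O − E)²/E:
  (83 − 67.167)²/67.167 = 3.7322
  (55 − 58.296)²/58.296 = 0.1864
  (39 − 51.537)²/51.537 = 3.0498
  (76 − 91.833)²/91.833 = 2.7298
  (83 − 79.704)²/79.704 = 0.1363
  (83 − 70.463)²/70.463 = 2.2306
χ² = 3.7322 + 0.1864 + 3.0498 + 2.7298 + 0.1363 + 2.2306 = 12.07
df = (2−1)(3−1) = 2. Since 12.07 > 4.605, reject the null hypothesis of independence at α = 0.1.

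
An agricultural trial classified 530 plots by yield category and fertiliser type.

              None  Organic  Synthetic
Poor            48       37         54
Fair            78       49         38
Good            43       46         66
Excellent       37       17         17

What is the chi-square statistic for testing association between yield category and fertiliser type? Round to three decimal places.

25.123

Row totals: 139, 165, 155, 71. Column totals: 206, 149, 175. Grand total N = 530.
Expected counts (row total × column total / N):
  Poor, None: 139×206/530 = 54.0264
  Poor, Organic: 139×149/530 = 39.0774
  Poor, Synthetic: 139×175/530 = 45.8962
  Fair, None: 165×206/530 = 64.1321
  Fair, Organic: 165×149/530 = 46.3868
  Fair, Synthetic: 165×175/530 = 54.4811
  Good, None: 155×206/530 = 60.2453
  Good, Organic: 155×149/530 = 43.5755
  Good, Synthetic: 155×175/530 = 51.1792
  Excellent, None: 71×206/530 = 27.5962
  Excellent, Organic: 71×149/530 = 19.9604
  Excellent, Synthetic: 71×175/530 = 23.4434
Contributions (O − E)²/E:
  (48 − 54.0264)²/54.0264 = 0.6722
  (37 − 39.0774)²/39.0774 = 0.1104
  (54 − 45.8962)²/45.8962 = 1.4309
  (78 − 64.1321)²/64.1321 = 2.9988
  (49 − 46.3868)²/46.3868 = 0.1472
  (38 − 54.4811)²/54.4811 = 4.9857
  (43 − 60.2453)²/60.2453 = 4.9365
  (46 − 43.5755)²/43.5755 = 0.1349
  (66 − 51.1792)²/51.1792 = 4.2919
  (37 − 27.5962)²/27.5962 = 3.2045
  (17 − 19.9604)²/19.9604 = 0.4391
  (17 − 23.4434)²/23.4434 = 1.7710
χ² = 0.6722 + 0.1104 + 1.4309 + 2.9988 + 0.1472 + 4.9857 + 4.9365 + 0.1349 + 4.2919 + 3.2045 + 0.4391 + 1.7710 = 25.123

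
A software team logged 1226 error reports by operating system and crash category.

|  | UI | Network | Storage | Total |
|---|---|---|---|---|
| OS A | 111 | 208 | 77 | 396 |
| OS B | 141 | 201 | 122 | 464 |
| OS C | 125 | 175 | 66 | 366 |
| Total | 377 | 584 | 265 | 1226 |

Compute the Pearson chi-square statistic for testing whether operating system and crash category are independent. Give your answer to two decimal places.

Grand total N = 1226.
Expected counts (row total × column total / N):
  OS A, UI: 396×377/1226 = 121.772
  OS A, Network: 396×584/1226 = 188.633
  OS A, Storage: 396×265/1226 = 85.595
  OS B, UI: 464×377/1226 = 142.682
  OS B, Network: 464×584/1226 = 221.024
  OS B, Storage: 464×265/1226 = 100.294
  OS C, UI: 366×377/1226 = 112.546
  OS C, Network: 366×584/1226 = 174.343
  OS C, Storage: 366×265/1226 = 79.111
Contributions (O − E)²/E:
  (111 − 121.772)²/121.772 = 0.9529
  (208 − 188.633)²/188.633 = 1.9884
  (77 − 85.595)²/85.595 = 0.8631
  (141 − 142.682)²/142.682 = 0.0198
  (201 − 221.024)²/221.024 = 1.8141
  (122 − 100.294)²/100.294 = 4.6977
  (125 − 112.546)²/112.546 = 1.3781
  (175 − 174.343)²/174.343 = 0.0025
  (66 − 79.111)²/79.111 = 2.1729
χ² = 0.9529 + 1.9884 + 0.8631 + 0.0198 + 1.8141 + 4.6977 + 1.3781 + 0.0025 + 2.1729 = 13.89

13.89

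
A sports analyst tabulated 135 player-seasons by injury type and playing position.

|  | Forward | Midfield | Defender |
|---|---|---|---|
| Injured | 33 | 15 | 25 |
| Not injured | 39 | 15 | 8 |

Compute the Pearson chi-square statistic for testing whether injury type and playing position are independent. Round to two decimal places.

Row totals: 73, 62. Column totals: 72, 30, 33. Grand total N = 135.
Expected counts (row total × column total / N):
  Injured, Forward: 73×72/135 = 38.933
  Injured, Midfield: 73×30/135 = 16.222
  Injured, Defender: 73×33/135 = 17.844
  Not injured, Forward: 62×72/135 = 33.067
  Not injured, Midfield: 62×30/135 = 13.778
  Not injured, Defender: 62×33/135 = 15.156
Contributions (O − E)²/E:
  (33 − 38.933)²/38.933 = 0.9041
  (15 − 16.222)²/16.222 = 0.0921
  (25 − 17.844)²/17.844 = 2.8698
  (39 − 33.067)²/33.067 = 1.0645
  (15 − 13.778)²/13.778 = 0.1084
  (8 − 15.156)²/15.156 = 3.3788
χ² = 0.9041 + 0.0921 + 2.8698 + 1.0645 + 0.1084 + 3.3788 = 8.42

8.42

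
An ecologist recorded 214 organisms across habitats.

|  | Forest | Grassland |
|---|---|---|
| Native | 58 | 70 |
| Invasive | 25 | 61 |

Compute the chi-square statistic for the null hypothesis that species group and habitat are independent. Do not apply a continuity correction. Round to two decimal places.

5.72

Row totals: 128, 86. Column totals: 83, 131. Grand total N = 214.
Expected counts (row total × column total / N):
  Native, Forest: 128×83/214 = 49.645
  Native, Grassland: 128×131/214 = 78.355
  Invasive, Forest: 86×83/214 = 33.355
  Invasive, Grassland: 86×131/214 = 52.645
Contributions (O − E)²/E:
  (58 − 49.645)²/49.645 = 1.4061
  (70 − 78.355)²/78.355 = 0.8909
  (25 − 33.355)²/33.355 = 2.0928
  (61 − 52.645)²/52.645 = 1.3260
χ² = 1.4061 + 0.8909 + 2.0928 + 1.3260 = 5.72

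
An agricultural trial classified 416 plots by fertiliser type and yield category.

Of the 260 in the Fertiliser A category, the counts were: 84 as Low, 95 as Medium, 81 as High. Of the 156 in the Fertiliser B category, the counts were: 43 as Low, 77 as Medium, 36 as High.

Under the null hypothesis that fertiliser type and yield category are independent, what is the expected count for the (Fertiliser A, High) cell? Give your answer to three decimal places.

73.125

Row total (Fertiliser A) = 260; column total (High) = 117; grand total N = 416.
Expected count = (row total × column total) / N = 260 × 117 / 416 = 73.125.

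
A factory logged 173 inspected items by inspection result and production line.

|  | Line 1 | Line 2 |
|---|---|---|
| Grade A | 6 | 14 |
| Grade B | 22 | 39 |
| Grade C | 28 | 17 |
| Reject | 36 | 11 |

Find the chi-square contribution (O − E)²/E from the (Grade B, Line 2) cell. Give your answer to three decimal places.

3.816

Row total (Grade B) = 61; column total (Line 2) = 81; N = 173.
Expected count E = 61 × 81 / 173 = 28.5607.
Contribution = (O − E)²/E = (39 − 28.5607)² / 28.5607 = 3.816.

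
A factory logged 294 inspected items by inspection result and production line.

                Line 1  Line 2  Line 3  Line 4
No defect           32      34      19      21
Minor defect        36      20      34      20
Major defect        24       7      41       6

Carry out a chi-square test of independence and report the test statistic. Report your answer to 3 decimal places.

Row totals: 106, 110, 78. Column totals: 92, 61, 94, 47. Grand total N = 294.
Expected counts (row total × column total / N):
  No defect, Line 1: 106×92/294 = 33.1701
  No defect, Line 2: 106×61/294 = 21.9932
  No defect, Line 3: 106×94/294 = 33.8912
  No defect, Line 4: 106×47/294 = 16.9456
  Minor defect, Line 1: 110×92/294 = 34.4218
  Minor defect, Line 2: 110×61/294 = 22.8231
  Minor defect, Line 3: 110×94/294 = 35.1701
  Minor defect, Line 4: 110×47/294 = 17.5850
  Major defect, Line 1: 78×92/294 = 24.4082
  Major defect, Line 2: 78×61/294 = 16.1837
  Major defect, Line 3: 78×94/294 = 24.9388
  Major defect, Line 4: 78×47/294 = 12.4694
Contributions (O − E)²/E:
  (32 − 33.1701)²/33.1701 = 0.0413
  (34 − 21.9932)²/21.9932 = 6.5549
  (19 − 33.8912)²/33.8912 = 6.5429
  (21 − 16.9456)²/16.9456 = 0.9701
  (36 − 34.4218)²/34.4218 = 0.0724
  (20 − 22.8231)²/22.8231 = 0.3492
  (34 − 35.1701)²/35.1701 = 0.0389
  (20 − 17.5850)²/17.5850 = 0.3317
  (24 − 24.4082)²/24.4082 = 0.0068
  (7 − 16.1837)²/16.1837 = 5.2114
  (41 − 24.9388)²/24.9388 = 10.3438
  (6 − 12.4694)²/12.4694 = 3.3565
χ² = 0.0413 + 6.5549 + 6.5429 + 0.9701 + 0.0724 + 0.3492 + 0.0389 + 0.3317 + 0.0068 + 5.2114 + 10.3438 + 3.3565 = 33.820

33.820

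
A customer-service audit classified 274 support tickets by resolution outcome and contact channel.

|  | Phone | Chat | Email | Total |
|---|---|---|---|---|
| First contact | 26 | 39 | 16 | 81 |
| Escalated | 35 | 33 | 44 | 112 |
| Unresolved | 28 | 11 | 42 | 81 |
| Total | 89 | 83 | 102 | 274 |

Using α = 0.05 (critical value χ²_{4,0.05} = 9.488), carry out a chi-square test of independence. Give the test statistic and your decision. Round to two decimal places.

Grand total N = 274.
Expected counts (row total × column total / N):
  First contact, Phone: 81×89/274 = 26.310
  First contact, Chat: 81×83/274 = 24.536
  First contact, Email: 81×102/274 = 30.153
  Escalated, Phone: 112×89/274 = 36.380
  Escalated, Chat: 112×83/274 = 33.927
  Escalated, Email: 112×102/274 = 41.693
  Unresolved, Phone: 81×89/274 = 26.310
  Unresolved, Chat: 81×83/274 = 24.536
  Unresolved, Email: 81×102/274 = 30.153
Contributions (O − E)²/E:
  (26 − 26.310)²/26.310 = 0.0037
  (39 − 24.536)²/24.536 = 8.5265
  (16 − 30.153)²/30.153 = 6.6430
  (35 − 36.380)²/36.380 = 0.0523
  (33 − 33.927)²/33.927 = 0.0253
  (44 − 41.693)²/41.693 = 0.1277
  (28 − 26.310)²/26.310 = 0.1086
  (11 − 24.536)²/24.536 = 7.4675
  (42 − 30.153)²/30.153 = 4.6546
χ² = 0.0037 + 8.5265 + 6.6430 + 0.0523 + 0.0253 + 0.1277 + 0.1086 + 7.4675 + 4.6546 = 27.61
df = (3−1)(3−1) = 4. Since 27.61 > 9.488, reject the null hypothesis of independence at α = 0.05.

27.61; reject H₀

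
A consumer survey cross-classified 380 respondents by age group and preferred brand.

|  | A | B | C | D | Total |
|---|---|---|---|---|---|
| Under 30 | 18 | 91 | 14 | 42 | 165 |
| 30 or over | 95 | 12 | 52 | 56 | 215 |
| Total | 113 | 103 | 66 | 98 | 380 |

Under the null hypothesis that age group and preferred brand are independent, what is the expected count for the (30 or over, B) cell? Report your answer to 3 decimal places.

58.276

Row total (30 or over) = 215; column total (B) = 103; grand total N = 380.
Expected count = (row total × column total) / N = 215 × 103 / 380 = 58.276.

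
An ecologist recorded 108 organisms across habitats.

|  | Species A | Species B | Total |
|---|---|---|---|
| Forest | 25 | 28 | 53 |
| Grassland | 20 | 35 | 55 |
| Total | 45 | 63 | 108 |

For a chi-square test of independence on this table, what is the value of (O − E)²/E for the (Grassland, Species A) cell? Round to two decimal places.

Row total (Grassland) = 55; column total (Species A) = 45; N = 108.
Expected count E = 55 × 45 / 108 = 22.917.
Contribution = (O − E)²/E = (20 − 22.917)² / 22.917 = 0.37.

0.37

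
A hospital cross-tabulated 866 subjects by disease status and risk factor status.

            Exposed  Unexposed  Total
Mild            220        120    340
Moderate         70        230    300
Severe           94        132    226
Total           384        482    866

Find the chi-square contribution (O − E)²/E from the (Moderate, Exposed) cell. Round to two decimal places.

Row total (Moderate) = 300; column total (Exposed) = 384; N = 866.
Expected count E = 300 × 384 / 866 = 133.025.
Contribution = (O − E)²/E = (70 − 133.025)² / 133.025 = 29.86.

29.86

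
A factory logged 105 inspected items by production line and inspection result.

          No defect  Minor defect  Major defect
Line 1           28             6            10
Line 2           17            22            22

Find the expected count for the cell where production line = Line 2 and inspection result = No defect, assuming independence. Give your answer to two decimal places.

Row total (Line 2) = 61; column total (No defect) = 45; grand total N = 105.
Expected count = (row total × column total) / N = 61 × 45 / 105 = 26.14.

26.14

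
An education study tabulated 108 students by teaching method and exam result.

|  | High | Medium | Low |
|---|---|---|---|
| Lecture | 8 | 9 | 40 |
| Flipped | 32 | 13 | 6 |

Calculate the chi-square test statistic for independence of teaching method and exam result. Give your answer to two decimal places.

Row totals: 57, 51. Column totals: 40, 22, 46. Grand total N = 108.
Expected counts (row total × column total / N):
  Lecture, High: 57×40/108 = 21.111
  Lecture, Medium: 57×22/108 = 11.611
  Lecture, Low: 57×46/108 = 24.278
  Flipped, High: 51×40/108 = 18.889
  Flipped, Medium: 51×22/108 = 10.389
  Flipped, Low: 51×46/108 = 21.722
Contributions (O − E)²/E:
  (8 − 21.111)²/21.111 = 8.1426
  (9 − 11.611)²/11.611 = 0.5871
  (40 − 24.278)²/24.278 = 10.1813
  (32 − 18.889)²/18.889 = 9.1004
  (13 − 10.389)²/10.389 = 0.6562
  (6 − 21.722)²/21.722 = 11.3793
χ² = 8.1426 + 0.5871 + 10.1813 + 9.1004 + 0.6562 + 11.3793 = 40.05

40.05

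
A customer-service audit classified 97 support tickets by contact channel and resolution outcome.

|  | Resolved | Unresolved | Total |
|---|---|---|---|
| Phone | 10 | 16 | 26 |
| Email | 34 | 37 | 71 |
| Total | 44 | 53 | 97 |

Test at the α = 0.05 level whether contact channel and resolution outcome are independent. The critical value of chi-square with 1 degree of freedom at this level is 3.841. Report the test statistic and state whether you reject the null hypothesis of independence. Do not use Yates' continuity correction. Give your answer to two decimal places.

0.68; fail to reject H₀

Grand total N = 97.
Expected counts (row total × column total / N):
  Phone, Resolved: 26×44/97 = 11.794
  Phone, Unresolved: 26×53/97 = 14.206
  Email, Resolved: 71×44/97 = 32.206
  Email, Unresolved: 71×53/97 = 38.794
Contributions (O − E)²/E:
  (10 − 11.794)²/11.794 = 0.2729
  (16 − 14.206)²/14.206 = 0.2266
  (34 − 32.206)²/32.206 = 0.0999
  (37 − 38.794)²/38.794 = 0.0830
χ² = 0.2729 + 0.2266 + 0.0999 + 0.0830 = 0.68
df = (2−1)(2−1) = 1. Since 0.68 < 3.841, fail to reject the null hypothesis of independence at α = 0.05.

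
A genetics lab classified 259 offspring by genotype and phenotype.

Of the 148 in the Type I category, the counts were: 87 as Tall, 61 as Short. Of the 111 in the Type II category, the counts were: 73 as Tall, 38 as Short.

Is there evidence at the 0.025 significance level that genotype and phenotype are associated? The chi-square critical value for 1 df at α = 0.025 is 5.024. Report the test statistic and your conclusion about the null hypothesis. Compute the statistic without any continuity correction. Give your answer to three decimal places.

1.309; fail to reject H₀

Row totals: 148, 111. Column totals: 160, 99. Grand total N = 259.
Expected counts (row total × column total / N):
  Type I, Tall: 148×160/259 = 91.4286
  Type I, Short: 148×99/259 = 56.5714
  Type II, Tall: 111×160/259 = 68.5714
  Type II, Short: 111×99/259 = 42.4286
Contributions (O − E)²/E:
  (87 − 91.4286)²/91.4286 = 0.2145
  (61 − 56.5714)²/56.5714 = 0.3467
  (73 − 68.5714)²/68.5714 = 0.2860
  (38 − 42.4286)²/42.4286 = 0.4622
χ² = 0.2145 + 0.3467 + 0.2860 + 0.4622 = 1.309
df = (2−1)(2−1) = 1. Since 1.309 < 5.024, fail to reject the null hypothesis of independence at α = 0.025.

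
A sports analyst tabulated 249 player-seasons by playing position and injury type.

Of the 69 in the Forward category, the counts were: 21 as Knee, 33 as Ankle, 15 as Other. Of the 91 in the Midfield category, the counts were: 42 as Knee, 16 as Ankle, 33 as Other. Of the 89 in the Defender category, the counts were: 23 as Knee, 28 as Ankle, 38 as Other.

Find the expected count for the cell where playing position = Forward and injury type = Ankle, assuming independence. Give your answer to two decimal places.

21.34

Row total (Forward) = 69; column total (Ankle) = 77; grand total N = 249.
Expected count = (row total × column total) / N = 69 × 77 / 249 = 21.34.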